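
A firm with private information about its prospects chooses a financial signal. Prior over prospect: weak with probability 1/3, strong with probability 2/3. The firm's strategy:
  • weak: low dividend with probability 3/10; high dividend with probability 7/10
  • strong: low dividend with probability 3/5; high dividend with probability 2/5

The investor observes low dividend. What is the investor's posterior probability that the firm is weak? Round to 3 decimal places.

0.200

Apply Bayes' rule using the sender's strategy as the likelihood.
P(low dividend) = (1/3)·(3/10) + (2/3)·(3/5) = 1/2
P(weak | low dividend) = ((1/3)·(3/10)) / (1/2) = (1/10) / (1/2) = 1/5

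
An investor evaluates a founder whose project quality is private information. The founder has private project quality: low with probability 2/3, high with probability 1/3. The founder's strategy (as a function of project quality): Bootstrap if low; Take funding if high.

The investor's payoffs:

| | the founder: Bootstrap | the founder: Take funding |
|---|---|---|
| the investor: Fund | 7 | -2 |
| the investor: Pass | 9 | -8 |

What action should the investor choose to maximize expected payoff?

Fund

E[Fund] = 2/3·(7) + 1/3·(-2) = 4
E[Pass] = 2/3·(9) + 1/3·(-8) = 10/3
Best response: Fund (4 is the largest).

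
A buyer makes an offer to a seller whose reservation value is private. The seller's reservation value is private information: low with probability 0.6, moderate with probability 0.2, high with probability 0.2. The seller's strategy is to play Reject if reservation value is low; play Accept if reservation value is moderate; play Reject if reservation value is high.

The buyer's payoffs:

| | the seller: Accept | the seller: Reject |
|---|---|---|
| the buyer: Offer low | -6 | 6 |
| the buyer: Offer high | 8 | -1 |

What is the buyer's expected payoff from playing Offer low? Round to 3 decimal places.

3.600

E[Offer low] = 0.6·6 + 0.2·(-6) + 0.2·6 = 3.6 + (-1.2) + 1.2 = 3.6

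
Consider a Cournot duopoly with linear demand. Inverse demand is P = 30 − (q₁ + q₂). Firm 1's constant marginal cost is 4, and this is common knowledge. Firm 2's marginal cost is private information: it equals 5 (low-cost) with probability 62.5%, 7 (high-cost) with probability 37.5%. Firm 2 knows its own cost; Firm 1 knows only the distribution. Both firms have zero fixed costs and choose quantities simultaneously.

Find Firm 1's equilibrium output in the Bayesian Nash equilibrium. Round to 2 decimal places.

Firm 2 with cost c maximizes (30 − (q₁+q₂) − c)·q₂, giving q₂(c) = (30 − c − q₁)/2.
E[c₂] = 0.625·5 + 0.375·7 = 5.75
Firm 1's FOC against E[q₂] yields q₁ = (30 − 2·4 + E[c₂])/3 = (30 − 8 + 5.75)/3 = 9.25.

9.25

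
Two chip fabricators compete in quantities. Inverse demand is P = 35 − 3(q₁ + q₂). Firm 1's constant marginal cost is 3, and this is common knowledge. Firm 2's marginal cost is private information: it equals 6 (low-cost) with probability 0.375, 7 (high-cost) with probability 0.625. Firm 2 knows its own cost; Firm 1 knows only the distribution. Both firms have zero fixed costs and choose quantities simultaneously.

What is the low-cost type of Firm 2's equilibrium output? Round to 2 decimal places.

2.85

Firm 2 with cost c maximizes (35 − 3(q₁+q₂) − c)·q₂, giving q₂(c) = (35 − c − 3q₁)/6.
E[c₂] = 0.375·6 + 0.625·7 = 6.625
Firm 1's FOC against E[q₂] yields q₁ = (35 − 2·3 + E[c₂])/9 = (35 − 6 + 6.625)/9 = 3.95833.
q₂(low-cost) = (35 − 6 − 3·3.95833)/6 = 2.85417.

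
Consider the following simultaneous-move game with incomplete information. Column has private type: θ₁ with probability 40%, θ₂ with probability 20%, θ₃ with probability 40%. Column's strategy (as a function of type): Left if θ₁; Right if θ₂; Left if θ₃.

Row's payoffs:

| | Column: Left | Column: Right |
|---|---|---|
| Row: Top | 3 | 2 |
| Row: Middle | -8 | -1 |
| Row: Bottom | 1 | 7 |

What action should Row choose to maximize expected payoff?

E[Top] = 0.4·(3) + 0.2·(2) + 0.4·(3) = 2.8
E[Middle] = 0.4·(-8) + 0.2·(-1) + 0.4·(-8) = -6.6
E[Bottom] = 0.4·(1) + 0.2·(7) + 0.4·(1) = 2.2
Best response: Top (2.8 is the largest).

Top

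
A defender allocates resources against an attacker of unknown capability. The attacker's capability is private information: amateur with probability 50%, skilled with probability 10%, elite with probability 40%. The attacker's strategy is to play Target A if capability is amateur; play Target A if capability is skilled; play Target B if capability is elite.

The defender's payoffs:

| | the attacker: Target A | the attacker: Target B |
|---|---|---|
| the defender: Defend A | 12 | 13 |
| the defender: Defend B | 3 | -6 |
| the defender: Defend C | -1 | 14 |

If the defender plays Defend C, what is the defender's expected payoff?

5

E[Defend C] = 0.5·(-1) + 0.1·(-1) + 0.4·14 = (-0.5) + (-0.1) + 5.6 = 5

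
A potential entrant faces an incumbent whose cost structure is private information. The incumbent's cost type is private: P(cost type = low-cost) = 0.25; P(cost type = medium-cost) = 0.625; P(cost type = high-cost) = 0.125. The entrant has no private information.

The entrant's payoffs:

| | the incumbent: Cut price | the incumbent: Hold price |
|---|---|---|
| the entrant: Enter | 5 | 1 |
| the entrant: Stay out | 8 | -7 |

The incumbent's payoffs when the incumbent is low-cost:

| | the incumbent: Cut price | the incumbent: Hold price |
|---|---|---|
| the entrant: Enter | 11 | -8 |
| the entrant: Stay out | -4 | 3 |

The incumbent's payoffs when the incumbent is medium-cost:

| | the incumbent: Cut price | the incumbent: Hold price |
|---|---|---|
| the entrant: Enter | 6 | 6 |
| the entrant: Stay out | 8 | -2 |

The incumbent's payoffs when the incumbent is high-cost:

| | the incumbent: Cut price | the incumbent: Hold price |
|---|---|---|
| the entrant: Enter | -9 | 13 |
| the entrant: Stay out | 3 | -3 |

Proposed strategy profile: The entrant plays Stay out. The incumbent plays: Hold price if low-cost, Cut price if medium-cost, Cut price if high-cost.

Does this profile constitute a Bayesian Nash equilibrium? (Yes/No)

The entrant plays Stay out: E[Stay out] = 0.25·(-7) + 0.625·(8) + 0.125·(8) = 4.25; E[Enter] = 4. Best-responding. ✓
The incumbent (cost type low-cost), facing Stay out: Cut price gives -4, Hold price gives 3. Proposed Hold price is best. ✓
The incumbent (cost type medium-cost), facing Stay out: Cut price gives 8, Hold price gives -2. Proposed Cut price is best. ✓
The incumbent (cost type high-cost), facing Stay out: Cut price gives 3, Hold price gives -3. Proposed Cut price is best. ✓

Yes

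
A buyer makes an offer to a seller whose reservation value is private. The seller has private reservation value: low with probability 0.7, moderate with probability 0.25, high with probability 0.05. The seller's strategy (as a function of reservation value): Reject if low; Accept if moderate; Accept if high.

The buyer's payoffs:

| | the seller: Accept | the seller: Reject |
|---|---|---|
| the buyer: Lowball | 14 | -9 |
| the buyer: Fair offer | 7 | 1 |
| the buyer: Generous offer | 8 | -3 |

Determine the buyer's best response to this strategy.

Fair offer

Compute the buyer's expected payoff for each action, taking the expectation over the seller's type.
E[Lowball] = 0.7·(-9) + 0.25·(14) + 0.05·(14) = -2.1
E[Fair offer] = 0.7·(1) + 0.25·(7) + 0.05·(7) = 2.8
E[Generous offer] = 0.7·(-3) + 0.25·(8) + 0.05·(8) = 0.3
Best response: Fair offer (2.8 is the largest).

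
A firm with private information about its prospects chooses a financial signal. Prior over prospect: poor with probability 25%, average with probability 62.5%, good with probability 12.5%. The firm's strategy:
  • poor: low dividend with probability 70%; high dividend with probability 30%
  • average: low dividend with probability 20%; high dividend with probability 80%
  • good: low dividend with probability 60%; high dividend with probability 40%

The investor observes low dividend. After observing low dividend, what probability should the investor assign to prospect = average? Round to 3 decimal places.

P(low dividend) = 0.25·0.7 + 0.625·0.2 + 0.125·0.6 = 0.375
P(average | low dividend) = (0.625·0.2) / 0.375 = 0.125 / 0.375 = 0.333333

0.333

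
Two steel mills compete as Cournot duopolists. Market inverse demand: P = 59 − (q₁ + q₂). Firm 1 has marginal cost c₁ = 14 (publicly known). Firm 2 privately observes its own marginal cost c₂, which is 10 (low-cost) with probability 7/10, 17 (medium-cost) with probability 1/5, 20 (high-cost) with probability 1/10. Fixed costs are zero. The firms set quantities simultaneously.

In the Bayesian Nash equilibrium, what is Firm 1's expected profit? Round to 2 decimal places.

209.28

Type-c best response for Firm 2: q₂(c) = (59 − c)/2 − q₁/2.
Firm 1 maximizes expected profit; its first-order condition is 59 − 2q₁ − E[q₂] − 14 = 0.
Substituting E[q₂] and solving: E[c₂] = 12.4, so q₁ = (59 − 2·14 + 12.4)/3 = 14.4667.
E[P] = 59 − (q₁ + E[q₂]) = 28.4667; Firm 1's expected profit = (E[P] − 14)·q₁ = (28.4667 − 14)·14.4667 = 209.284.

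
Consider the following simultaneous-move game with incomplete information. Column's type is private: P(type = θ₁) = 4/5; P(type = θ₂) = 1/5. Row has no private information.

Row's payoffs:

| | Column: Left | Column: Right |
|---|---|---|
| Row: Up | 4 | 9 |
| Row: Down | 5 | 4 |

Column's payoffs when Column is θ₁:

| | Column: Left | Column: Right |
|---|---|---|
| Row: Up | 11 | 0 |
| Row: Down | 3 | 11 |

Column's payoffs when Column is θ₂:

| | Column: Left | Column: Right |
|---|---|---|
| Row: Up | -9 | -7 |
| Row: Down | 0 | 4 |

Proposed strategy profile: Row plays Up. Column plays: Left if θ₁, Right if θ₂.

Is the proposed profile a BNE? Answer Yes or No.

Yes

A profile is a BNE iff every type of every player is best-responding given beliefs about the other side.
Row plays Up: E[Up] = 4/5·(4) + 1/5·(9) = 5; E[Down] = 24/5. Best-responding. ✓
Column (type θ₁), facing Up: Left gives 11, Right gives 0. Proposed Left is best. ✓
Column (type θ₂), facing Up: Left gives -9, Right gives -7. Proposed Right is best. ✓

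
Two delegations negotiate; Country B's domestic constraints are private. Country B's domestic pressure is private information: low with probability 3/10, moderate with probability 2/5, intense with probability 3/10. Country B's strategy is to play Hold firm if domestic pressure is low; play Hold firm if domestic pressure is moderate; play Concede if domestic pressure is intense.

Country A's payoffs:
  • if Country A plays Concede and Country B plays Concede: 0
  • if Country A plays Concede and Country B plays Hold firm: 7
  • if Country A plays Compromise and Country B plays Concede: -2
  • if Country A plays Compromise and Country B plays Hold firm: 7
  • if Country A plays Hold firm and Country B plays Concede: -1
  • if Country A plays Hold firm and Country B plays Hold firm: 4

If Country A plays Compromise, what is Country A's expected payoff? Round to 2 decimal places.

4.30

E[Compromise] = 3/10·7 + 2/5·7 + 3/10·(-2) = 21/10 + 14/5 + (-3/5) = 43/10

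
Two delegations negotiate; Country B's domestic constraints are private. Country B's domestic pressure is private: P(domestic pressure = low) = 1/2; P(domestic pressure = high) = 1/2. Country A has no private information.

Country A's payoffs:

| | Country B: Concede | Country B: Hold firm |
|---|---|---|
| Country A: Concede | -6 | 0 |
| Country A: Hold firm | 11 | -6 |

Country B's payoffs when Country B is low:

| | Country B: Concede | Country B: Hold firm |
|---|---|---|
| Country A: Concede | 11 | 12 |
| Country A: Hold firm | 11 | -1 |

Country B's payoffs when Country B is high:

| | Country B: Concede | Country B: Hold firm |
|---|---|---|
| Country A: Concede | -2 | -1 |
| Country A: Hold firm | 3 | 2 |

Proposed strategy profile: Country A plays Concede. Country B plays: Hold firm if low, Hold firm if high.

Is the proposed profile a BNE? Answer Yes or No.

Yes

Country A plays Concede: E[Concede] = 1/2·(0) + 1/2·(0) = 0; E[Hold firm] = -6. Best-responding. ✓
Country B (domestic pressure low), facing Concede: Concede gives 11, Hold firm gives 12. Proposed Hold firm is best. ✓
Country B (domestic pressure high), facing Concede: Concede gives -2, Hold firm gives -1. Proposed Hold firm is best. ✓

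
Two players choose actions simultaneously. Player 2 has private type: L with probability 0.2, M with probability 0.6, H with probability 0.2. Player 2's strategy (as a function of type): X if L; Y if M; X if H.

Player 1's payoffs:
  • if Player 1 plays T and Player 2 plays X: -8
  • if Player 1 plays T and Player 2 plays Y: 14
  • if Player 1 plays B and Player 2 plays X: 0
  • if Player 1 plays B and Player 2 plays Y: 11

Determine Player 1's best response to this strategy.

E[T] = 0.2·(-8) + 0.6·(14) + 0.2·(-8) = 5.2
E[B] = 0.2·(0) + 0.6·(11) + 0.2·(0) = 6.6
Best response: B (6.6 is the largest).

B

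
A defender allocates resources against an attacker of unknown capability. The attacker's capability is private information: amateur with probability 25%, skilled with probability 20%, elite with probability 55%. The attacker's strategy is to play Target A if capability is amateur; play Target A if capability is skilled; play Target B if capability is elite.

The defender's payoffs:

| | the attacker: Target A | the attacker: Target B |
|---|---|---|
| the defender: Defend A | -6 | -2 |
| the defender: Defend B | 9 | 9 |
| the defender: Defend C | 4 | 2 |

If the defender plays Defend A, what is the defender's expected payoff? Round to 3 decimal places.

E[Defend A] = 0.25·(-6) + 0.2·(-6) + 0.55·(-2) = (-1.5) + (-1.2) + (-1.1) = -3.8

-3.800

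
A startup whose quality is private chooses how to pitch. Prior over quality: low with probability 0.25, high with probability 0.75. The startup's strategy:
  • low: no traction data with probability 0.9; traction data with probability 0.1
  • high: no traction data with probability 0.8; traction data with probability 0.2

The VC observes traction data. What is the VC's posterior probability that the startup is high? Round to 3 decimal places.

0.857

P(traction data) = 0.25·0.1 + 0.75·0.2 = 0.175
P(high | traction data) = (0.75·0.2) / 0.175 = 0.15 / 0.175 = 0.857143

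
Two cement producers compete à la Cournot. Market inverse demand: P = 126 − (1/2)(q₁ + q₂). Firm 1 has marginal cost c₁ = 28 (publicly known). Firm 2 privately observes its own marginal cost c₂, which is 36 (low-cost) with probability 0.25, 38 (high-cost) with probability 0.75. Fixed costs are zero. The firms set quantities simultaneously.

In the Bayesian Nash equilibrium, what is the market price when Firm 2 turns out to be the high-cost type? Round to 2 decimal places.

64.08

Type-c best response for Firm 2: q₂(c) = (126 − c) − q₁/2.
Firm 1 maximizes expected profit; its first-order condition is 126 − q₁ − (1/2)E[q₂] − 28 = 0.
Substituting E[q₂] and solving: E[c₂] = 37.5, so q₁ = (126 − 2·28 + 37.5)/(3/2) = 71.6667.
q₂(high-cost) = 52.1667, so P = 126 − (1/2)·(71.6667 + 52.1667) = 64.0833.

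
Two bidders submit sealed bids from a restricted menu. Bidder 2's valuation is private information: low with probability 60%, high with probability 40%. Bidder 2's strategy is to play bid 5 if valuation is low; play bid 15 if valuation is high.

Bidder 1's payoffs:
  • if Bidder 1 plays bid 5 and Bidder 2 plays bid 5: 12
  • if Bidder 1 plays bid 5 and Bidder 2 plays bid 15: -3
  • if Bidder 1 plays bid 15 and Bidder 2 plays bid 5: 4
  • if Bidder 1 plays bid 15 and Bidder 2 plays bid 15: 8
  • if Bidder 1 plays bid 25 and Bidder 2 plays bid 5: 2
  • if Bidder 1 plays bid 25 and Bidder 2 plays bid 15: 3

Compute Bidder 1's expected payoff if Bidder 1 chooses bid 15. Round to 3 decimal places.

5.600

Take the expectation over Bidder 2's valuation, weighting each type's action by its prior probability.
E[bid 15] = 0.6·4 + 0.4·8 = 2.4 + 3.2 = 5.6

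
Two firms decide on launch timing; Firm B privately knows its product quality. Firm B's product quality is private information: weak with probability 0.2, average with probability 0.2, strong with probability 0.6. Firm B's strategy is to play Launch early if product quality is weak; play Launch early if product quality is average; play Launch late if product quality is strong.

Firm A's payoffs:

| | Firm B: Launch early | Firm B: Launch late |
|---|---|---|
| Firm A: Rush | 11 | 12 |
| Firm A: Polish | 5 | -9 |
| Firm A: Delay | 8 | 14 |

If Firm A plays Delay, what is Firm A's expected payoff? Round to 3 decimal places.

E[Delay] = 0.2·8 + 0.2·8 + 0.6·14 = 1.6 + 1.6 + 8.4 = 11.6

11.600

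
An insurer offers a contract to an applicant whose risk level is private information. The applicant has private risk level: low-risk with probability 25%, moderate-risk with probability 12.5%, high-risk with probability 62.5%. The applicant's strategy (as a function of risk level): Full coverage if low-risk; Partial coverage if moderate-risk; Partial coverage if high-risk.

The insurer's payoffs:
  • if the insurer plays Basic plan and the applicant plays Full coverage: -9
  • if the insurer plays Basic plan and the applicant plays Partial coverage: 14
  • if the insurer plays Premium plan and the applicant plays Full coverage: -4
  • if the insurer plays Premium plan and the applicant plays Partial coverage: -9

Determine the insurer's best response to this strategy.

Basic plan

E[Basic plan] = 0.25·(-9) + 0.125·(14) + 0.625·(14) = 8.25
E[Premium plan] = 0.25·(-4) + 0.125·(-9) + 0.625·(-9) = -7.75
Best response: Basic plan (8.25 is the largest).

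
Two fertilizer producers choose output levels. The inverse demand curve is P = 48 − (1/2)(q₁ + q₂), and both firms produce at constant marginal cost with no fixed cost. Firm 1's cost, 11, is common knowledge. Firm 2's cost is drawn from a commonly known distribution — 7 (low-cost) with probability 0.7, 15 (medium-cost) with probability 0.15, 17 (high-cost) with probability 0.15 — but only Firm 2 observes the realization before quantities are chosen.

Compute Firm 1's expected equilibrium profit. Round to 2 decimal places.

Type-c best response for Firm 2: q₂(c) = (48 − c) − q₁/2.
Firm 1 maximizes expected profit; its first-order condition is 48 − q₁ − (1/2)E[q₂] − 11 = 0.
Substituting E[q₂] and solving: E[c₂] = 9.7, so q₁ = (48 − 2·11 + 9.7)/(3/2) = 23.8.
E[P] = 48 − (1/2)·(q₁ + E[q₂]) = 22.9; Firm 1's expected profit = (E[P] − 11)·q₁ = (22.9 − 11)·23.8 = 283.22.

283.22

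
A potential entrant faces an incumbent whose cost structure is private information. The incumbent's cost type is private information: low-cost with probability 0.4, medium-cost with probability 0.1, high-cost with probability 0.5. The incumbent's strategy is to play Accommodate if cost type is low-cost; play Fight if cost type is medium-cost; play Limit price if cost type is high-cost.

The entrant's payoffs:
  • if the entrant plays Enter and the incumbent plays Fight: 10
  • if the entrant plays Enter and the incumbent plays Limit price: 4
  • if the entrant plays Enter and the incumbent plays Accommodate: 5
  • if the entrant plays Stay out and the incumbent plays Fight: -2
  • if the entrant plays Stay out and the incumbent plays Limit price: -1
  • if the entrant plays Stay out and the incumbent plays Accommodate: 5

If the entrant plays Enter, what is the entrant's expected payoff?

5

E[Enter] = 0.4·5 + 0.1·10 + 0.5·4 = 2 + 1 + 2 = 5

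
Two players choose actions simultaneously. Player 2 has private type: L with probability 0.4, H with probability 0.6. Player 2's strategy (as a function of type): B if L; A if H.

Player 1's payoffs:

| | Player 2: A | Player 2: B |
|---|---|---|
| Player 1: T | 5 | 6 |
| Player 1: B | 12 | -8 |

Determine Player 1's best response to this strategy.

T

E[T] = 0.4·(6) + 0.6·(5) = 5.4
E[B] = 0.4·(-8) + 0.6·(12) = 4
Best response: T (5.4 is the largest).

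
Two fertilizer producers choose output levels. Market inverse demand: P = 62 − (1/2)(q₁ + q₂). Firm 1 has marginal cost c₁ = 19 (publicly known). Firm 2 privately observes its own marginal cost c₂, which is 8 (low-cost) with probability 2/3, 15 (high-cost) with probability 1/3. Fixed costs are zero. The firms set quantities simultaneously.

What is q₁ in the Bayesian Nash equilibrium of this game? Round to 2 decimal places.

Type-c best response for Firm 2: q₂(c) = (62 − c) − q₁/2.
Firm 1 maximizes expected profit; its first-order condition is 62 − q₁ − (1/2)E[q₂] − 19 = 0.
Substituting E[q₂] and solving: E[c₂] = 10.3333, so q₁ = (62 − 2·19 + 10.3333)/(3/2) = 22.8889.

22.89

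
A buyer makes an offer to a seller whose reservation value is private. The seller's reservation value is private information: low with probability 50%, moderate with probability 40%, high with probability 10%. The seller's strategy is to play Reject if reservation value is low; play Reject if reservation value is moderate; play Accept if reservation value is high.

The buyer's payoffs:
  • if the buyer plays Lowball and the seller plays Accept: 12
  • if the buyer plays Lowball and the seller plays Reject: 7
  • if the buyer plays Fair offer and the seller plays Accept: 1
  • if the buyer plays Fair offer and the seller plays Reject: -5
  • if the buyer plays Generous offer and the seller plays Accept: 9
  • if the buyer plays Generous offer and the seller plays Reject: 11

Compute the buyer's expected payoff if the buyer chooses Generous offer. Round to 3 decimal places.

Take the expectation over the seller's reservation value, weighting each type's action by its prior probability.
E[Generous offer] = 0.5·11 + 0.4·11 + 0.1·9 = 5.5 + 4.4 + 0.9 = 10.8

10.800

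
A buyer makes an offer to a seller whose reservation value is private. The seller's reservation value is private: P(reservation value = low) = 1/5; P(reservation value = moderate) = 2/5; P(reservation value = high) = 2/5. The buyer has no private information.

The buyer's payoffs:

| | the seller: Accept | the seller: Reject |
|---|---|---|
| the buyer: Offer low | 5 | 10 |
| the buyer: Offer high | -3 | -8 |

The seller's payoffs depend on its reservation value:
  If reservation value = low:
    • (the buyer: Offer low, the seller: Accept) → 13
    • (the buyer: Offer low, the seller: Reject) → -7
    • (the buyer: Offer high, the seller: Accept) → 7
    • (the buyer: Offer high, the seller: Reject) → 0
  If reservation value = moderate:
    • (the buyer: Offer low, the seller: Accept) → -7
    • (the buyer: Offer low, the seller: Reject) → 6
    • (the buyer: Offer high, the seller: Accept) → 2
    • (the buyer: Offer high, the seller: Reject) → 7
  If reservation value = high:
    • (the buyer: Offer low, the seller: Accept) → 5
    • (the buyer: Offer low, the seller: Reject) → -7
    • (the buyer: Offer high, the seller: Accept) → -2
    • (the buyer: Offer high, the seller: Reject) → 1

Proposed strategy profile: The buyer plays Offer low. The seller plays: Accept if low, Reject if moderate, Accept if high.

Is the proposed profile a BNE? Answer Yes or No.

A profile is a BNE iff every type of every player is best-responding given beliefs about the other side.
The buyer plays Offer low: E[Offer low] = 1/5·(5) + 2/5·(10) + 2/5·(5) = 7; E[Offer high] = -5. Best-responding. ✓
The seller (reservation value low), facing Offer low: Accept gives 13, Reject gives -7. Proposed Accept is best. ✓
The seller (reservation value moderate), facing Offer low: Accept gives -7, Reject gives 6. Proposed Reject is best. ✓
The seller (reservation value high), facing Offer low: Accept gives 5, Reject gives -7. Proposed Accept is best. ✓

Yes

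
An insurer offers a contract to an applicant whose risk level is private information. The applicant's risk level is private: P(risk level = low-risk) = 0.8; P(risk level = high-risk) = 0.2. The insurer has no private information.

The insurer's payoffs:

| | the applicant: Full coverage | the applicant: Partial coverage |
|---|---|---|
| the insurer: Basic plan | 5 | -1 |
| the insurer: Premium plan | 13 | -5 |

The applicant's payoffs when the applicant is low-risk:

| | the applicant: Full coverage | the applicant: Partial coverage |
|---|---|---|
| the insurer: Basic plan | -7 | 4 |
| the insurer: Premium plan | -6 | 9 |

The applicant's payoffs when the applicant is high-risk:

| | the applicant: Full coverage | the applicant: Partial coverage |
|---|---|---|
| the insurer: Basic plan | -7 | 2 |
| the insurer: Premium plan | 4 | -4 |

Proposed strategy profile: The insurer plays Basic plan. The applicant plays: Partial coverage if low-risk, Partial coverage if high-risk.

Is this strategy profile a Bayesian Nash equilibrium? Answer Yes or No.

Yes

The insurer plays Basic plan: E[Basic plan] = 0.8·(-1) + 0.2·(-1) = -1; E[Premium plan] = -5. Best-responding. ✓
The applicant (risk level low-risk), facing Basic plan: Full coverage gives -7, Partial coverage gives 4. Proposed Partial coverage is best. ✓
The applicant (risk level high-risk), facing Basic plan: Full coverage gives -7, Partial coverage gives 2. Proposed Partial coverage is best. ✓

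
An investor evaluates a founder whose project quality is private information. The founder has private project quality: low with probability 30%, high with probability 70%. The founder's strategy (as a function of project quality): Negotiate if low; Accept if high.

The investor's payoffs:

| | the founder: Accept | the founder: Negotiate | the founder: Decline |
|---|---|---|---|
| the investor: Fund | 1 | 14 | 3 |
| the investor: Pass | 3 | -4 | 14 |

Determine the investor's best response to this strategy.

Compute the investor's expected payoff for each action, taking the expectation over the founder's type.
E[Fund] = 0.3·(14) + 0.7·(1) = 4.9
E[Pass] = 0.3·(-4) + 0.7·(3) = 0.9
Best response: Fund (4.9 is the largest).

Fund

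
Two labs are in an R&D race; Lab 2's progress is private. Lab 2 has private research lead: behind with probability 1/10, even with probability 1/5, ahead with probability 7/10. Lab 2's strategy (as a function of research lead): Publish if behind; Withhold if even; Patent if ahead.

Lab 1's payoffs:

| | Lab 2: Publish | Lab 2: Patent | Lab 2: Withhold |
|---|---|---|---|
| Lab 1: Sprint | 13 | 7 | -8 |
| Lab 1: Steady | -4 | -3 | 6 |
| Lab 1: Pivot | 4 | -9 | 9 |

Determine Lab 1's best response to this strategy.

E[Sprint] = 1/10·(13) + 1/5·(-8) + 7/10·(7) = 23/5
E[Steady] = 1/10·(-4) + 1/5·(6) + 7/10·(-3) = -13/10
E[Pivot] = 1/10·(4) + 1/5·(9) + 7/10·(-9) = -41/10
Best response: Sprint (23/5 is the largest).

Sprint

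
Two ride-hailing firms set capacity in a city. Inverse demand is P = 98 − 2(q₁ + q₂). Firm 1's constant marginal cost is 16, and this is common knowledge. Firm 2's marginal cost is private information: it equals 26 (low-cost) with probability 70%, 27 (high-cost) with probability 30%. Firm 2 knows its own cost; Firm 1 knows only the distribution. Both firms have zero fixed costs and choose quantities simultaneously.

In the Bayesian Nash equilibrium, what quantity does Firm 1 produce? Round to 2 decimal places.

15.38

Each type of Firm 2 best-responds to q₁; Firm 1 best-responds to the expected q₂ over Firm 2's types.
Firm 2 with cost c maximizes (98 − 2(q₁+q₂) − c)·q₂, giving q₂(c) = (98 − c − 2q₁)/4.
E[c₂] = 0.7·26 + 0.3·27 = 26.3
Firm 1's FOC against E[q₂] yields q₁ = (98 − 2·16 + E[c₂])/6 = (98 − 32 + 26.3)/6 = 15.3833.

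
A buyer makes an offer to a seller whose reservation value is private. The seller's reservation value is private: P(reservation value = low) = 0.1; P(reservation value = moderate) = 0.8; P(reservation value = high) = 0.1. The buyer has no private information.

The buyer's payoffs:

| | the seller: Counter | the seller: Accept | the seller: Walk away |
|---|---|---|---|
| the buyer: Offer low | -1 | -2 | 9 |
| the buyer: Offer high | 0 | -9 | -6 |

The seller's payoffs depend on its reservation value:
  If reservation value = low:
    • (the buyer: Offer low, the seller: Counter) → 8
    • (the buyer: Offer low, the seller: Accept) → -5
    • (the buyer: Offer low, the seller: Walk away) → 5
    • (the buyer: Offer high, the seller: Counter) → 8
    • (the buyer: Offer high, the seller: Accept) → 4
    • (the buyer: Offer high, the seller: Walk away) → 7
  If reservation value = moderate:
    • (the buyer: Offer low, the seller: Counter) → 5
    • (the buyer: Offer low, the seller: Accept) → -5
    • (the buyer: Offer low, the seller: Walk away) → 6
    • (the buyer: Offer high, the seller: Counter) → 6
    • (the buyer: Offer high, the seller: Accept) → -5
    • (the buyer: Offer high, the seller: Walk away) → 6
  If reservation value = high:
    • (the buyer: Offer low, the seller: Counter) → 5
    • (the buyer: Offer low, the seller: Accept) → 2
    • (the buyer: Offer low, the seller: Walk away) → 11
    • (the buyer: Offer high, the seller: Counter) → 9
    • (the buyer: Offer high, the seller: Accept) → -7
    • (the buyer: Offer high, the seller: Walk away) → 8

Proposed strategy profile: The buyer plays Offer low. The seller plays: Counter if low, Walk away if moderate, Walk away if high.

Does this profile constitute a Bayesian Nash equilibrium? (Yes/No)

The buyer plays Offer low: E[Offer low] = 0.1·(-1) + 0.8·(9) + 0.1·(9) = 8; E[Offer high] = -5.4. Best-responding. ✓
The seller (reservation value low), facing Offer low: Counter gives 8, Accept gives -5, Walk away gives 5. Proposed Counter is best. ✓
The seller (reservation value moderate), facing Offer low: Counter gives 5, Accept gives -5, Walk away gives 6. Proposed Walk away is best. ✓
The seller (reservation value high), facing Offer low: Counter gives 5, Accept gives 2, Walk away gives 11. Proposed Walk away is best. ✓

Yes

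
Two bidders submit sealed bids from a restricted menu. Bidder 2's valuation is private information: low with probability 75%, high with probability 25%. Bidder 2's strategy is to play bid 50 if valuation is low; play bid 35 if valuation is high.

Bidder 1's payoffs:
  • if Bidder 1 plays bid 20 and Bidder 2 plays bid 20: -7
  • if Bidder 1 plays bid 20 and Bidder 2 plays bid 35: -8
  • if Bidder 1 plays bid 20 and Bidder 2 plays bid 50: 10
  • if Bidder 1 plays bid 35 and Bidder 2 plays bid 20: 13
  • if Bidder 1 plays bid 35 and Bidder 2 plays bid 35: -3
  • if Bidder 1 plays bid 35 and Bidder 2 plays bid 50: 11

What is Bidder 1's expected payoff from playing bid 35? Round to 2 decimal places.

E[bid 35] = 0.75·11 + 0.25·(-3) = 8.25 + (-0.75) = 7.5

7.50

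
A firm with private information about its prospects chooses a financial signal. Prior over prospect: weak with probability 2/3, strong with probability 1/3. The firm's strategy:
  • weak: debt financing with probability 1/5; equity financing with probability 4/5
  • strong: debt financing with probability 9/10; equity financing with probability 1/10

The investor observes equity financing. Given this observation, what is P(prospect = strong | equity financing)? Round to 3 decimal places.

P(equity financing) = (2/3)·(4/5) + (1/3)·(1/10) = 17/30
P(strong | equity financing) = ((1/3)·(1/10)) / (17/30) = (1/30) / (17/30) = 1/17

0.059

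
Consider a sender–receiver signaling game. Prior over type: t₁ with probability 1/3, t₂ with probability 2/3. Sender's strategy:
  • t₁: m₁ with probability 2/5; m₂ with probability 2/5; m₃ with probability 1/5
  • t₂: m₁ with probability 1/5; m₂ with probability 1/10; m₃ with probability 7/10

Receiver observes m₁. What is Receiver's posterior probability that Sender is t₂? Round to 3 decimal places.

0.500

P(m₁) = (1/3)·(2/5) + (2/3)·(1/5) = 4/15
P(t₂ | m₁) = ((2/3)·(1/5)) / (4/15) = (2/15) / (4/15) = 1/2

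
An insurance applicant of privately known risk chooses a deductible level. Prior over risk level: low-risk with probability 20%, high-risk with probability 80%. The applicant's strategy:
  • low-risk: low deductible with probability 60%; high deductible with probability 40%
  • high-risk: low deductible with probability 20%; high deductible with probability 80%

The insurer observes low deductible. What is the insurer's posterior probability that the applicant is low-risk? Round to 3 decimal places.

0.429

P(low deductible) = 0.2·0.6 + 0.8·0.2 = 0.28
P(low-risk | low deductible) = (0.2·0.6) / 0.28 = 0.12 / 0.28 = 0.428571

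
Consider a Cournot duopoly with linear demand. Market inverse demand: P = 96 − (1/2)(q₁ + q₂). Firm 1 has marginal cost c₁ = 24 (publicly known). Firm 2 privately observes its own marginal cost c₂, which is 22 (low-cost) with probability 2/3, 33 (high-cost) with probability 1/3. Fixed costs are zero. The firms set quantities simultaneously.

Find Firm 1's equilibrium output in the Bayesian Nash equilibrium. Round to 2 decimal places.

Type-c best response for Firm 2: q₂(c) = (96 − c) − q₁/2.
Firm 1 maximizes expected profit; its first-order condition is 96 − q₁ − (1/2)E[q₂] − 24 = 0.
Substituting E[q₂] and solving: E[c₂] = 25.6667, so q₁ = (96 − 2·24 + 25.6667)/(3/2) = 49.1111.

49.11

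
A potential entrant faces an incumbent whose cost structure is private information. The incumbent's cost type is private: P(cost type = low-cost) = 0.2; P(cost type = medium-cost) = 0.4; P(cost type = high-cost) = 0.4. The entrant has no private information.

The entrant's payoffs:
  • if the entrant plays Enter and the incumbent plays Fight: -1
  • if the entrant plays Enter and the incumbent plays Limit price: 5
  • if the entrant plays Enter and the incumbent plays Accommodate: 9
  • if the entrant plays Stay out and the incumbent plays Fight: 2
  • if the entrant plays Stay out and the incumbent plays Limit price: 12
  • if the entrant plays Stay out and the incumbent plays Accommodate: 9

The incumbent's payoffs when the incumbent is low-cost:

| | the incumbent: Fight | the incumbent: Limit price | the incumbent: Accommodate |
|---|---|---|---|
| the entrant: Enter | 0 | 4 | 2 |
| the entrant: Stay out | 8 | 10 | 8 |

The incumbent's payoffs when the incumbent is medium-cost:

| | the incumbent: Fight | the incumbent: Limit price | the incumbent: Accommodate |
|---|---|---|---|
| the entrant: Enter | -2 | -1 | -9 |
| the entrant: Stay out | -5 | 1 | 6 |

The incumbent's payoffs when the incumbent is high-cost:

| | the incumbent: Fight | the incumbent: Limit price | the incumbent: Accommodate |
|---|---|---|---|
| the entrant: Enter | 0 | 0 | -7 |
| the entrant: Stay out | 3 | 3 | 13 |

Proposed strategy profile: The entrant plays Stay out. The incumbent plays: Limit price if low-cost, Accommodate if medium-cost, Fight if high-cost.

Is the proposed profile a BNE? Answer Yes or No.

No

The entrant plays Stay out: E[Stay out] = 0.2·(12) + 0.4·(9) + 0.4·(2) = 6.8; E[Enter] = 4.2. Best-responding. ✓
The incumbent (cost type low-cost), facing Stay out: Fight gives 8, Limit price gives 10, Accommodate gives 8. Proposed Limit price is best. ✓
The incumbent (cost type medium-cost), facing Stay out: Fight gives -5, Limit price gives 1, Accommodate gives 6. Proposed Accommodate is best. ✓
The incumbent (cost type high-cost), facing Stay out: Fight gives 3, Limit price gives 3, Accommodate gives 13. Proposed Fight is not best — profitable deviation exists. ✗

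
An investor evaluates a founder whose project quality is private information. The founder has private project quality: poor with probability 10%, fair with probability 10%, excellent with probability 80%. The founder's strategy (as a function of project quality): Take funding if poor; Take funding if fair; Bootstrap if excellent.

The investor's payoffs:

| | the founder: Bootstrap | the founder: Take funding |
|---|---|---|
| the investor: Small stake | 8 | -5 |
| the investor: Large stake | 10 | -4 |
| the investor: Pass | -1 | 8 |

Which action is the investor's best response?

E[Small stake] = 0.1·(-5) + 0.1·(-5) + 0.8·(8) = 5.4
E[Large stake] = 0.1·(-4) + 0.1·(-4) + 0.8·(10) = 7.2
E[Pass] = 0.1·(8) + 0.1·(8) + 0.8·(-1) = 0.8
Best response: Large stake (7.2 is the largest).

Large stake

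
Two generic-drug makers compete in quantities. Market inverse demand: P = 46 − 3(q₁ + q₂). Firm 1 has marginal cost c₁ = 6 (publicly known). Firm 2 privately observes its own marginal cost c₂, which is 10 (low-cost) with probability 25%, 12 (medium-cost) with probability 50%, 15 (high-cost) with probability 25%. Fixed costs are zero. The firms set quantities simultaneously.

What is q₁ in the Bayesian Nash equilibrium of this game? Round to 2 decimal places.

5.14

Firm 2 with cost c maximizes (46 − 3(q₁+q₂) − c)·q₂, giving q₂(c) = (46 − c − 3q₁)/6.
E[c₂] = 0.25·10 + 0.5·12 + 0.25·15 = 12.25
Firm 1's FOC against E[q₂] yields q₁ = (46 − 2·6 + E[c₂])/9 = (46 − 12 + 12.25)/9 = 5.13889.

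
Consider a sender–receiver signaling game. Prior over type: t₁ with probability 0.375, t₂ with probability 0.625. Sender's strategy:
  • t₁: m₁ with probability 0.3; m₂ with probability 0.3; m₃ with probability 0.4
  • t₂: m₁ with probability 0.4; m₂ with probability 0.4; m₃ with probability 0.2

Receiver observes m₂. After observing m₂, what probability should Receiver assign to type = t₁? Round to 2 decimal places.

Apply Bayes' rule using the sender's strategy as the likelihood.
P(m₂) = 0.375·0.3 + 0.625·0.4 = 0.3625
P(t₁ | m₂) = (0.375·0.3) / 0.3625 = 0.1125 / 0.3625 = 0.310345

0.31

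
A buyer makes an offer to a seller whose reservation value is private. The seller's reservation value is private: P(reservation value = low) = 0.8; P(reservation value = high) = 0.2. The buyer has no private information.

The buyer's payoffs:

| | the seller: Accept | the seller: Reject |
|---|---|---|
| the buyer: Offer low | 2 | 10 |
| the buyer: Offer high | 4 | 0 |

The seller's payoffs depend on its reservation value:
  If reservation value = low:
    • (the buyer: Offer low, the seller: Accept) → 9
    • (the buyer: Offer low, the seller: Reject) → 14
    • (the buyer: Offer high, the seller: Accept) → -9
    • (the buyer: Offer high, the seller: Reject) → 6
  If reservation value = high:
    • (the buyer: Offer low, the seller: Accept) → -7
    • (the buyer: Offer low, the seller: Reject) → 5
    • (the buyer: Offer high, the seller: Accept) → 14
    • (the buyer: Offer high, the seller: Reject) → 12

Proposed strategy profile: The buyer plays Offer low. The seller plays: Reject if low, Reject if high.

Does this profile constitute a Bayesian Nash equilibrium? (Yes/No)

Yes

The buyer plays Offer low: E[Offer low] = 0.8·(10) + 0.2·(10) = 10; E[Offer high] = 0. Best-responding. ✓
The seller (reservation value low), facing Offer low: Accept gives 9, Reject gives 14. Proposed Reject is best. ✓
The seller (reservation value high), facing Offer low: Accept gives -7, Reject gives 5. Proposed Reject is best. ✓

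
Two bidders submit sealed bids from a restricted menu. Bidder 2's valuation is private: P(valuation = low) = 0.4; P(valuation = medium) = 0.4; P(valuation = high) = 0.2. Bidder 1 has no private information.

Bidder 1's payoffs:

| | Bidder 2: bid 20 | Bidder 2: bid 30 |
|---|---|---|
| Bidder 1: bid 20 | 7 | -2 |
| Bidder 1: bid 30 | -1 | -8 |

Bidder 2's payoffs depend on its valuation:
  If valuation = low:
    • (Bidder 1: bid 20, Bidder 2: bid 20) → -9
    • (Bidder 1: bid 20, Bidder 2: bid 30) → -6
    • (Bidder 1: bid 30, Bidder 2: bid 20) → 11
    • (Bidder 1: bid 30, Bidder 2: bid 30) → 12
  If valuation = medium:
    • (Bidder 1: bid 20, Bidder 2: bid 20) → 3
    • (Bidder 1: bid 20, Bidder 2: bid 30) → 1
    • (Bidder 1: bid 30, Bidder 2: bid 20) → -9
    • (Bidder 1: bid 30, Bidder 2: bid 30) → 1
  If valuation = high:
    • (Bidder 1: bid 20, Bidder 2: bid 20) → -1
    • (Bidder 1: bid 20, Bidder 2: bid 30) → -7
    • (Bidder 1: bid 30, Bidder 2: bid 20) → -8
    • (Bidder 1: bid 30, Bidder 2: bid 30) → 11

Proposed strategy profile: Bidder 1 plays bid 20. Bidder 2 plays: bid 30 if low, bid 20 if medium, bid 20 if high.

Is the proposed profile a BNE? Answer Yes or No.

Bidder 1 plays bid 20: E[bid 20] = 0.4·(-2) + 0.4·(7) + 0.2·(7) = 3.4; E[bid 30] = -3.8. Best-responding. ✓
Bidder 2 (valuation low), facing bid 20: bid 20 gives -9, bid 30 gives -6. Proposed bid 30 is best. ✓
Bidder 2 (valuation medium), facing bid 20: bid 20 gives 3, bid 30 gives 1. Proposed bid 20 is best. ✓
Bidder 2 (valuation high), facing bid 20: bid 20 gives -1, bid 30 gives -7. Proposed bid 20 is best. ✓

Yes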